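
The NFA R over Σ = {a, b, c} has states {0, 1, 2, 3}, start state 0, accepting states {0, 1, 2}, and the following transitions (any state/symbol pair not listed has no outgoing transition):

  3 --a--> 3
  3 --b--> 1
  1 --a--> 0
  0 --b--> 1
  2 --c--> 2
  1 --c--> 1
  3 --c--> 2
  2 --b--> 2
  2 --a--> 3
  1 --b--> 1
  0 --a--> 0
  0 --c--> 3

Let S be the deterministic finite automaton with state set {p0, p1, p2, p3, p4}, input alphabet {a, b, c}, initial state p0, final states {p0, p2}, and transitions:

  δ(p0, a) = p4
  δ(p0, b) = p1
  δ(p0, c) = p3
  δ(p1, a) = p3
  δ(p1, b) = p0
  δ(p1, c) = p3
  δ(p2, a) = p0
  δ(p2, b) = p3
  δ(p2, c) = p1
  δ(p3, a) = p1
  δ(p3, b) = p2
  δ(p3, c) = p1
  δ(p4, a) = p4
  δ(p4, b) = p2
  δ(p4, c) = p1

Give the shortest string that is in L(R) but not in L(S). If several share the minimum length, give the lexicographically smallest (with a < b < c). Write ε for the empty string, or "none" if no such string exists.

a

The string a is accepted by R but not by S.
No shorter string lies in the difference, and a is the lexicographically first length-1 string in L(R) \ L(S).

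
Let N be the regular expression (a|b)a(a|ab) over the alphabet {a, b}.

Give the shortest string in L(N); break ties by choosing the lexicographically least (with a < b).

aaa

By inspection of the expression, no string of length less than 3 matches, and aaa is the lexicographically first match of length 3.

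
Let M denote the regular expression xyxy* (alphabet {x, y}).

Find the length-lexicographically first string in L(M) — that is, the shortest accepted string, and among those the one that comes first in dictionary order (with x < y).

xyx

By inspection of the expression, no string of length less than 3 matches, and xyx is the lexicographically first match of length 3.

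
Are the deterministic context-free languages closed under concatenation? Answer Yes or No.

Take L₁ = {ε, c} (finite, hence regular and DCFL) and L₂ = {c aⁿbⁿ : n≥0} ∪ {cc aⁿb²ⁿ : n≥0} (a DCFL: the number of leading c's tells the DPDA whether to pop one stack symbol per b or per two b's). Then L₁L₂ ∩ cca⁺b* = {cc aⁿbⁿ : n≥1} ∪ {cc aⁿb²ⁿ : n≥1}. If L₁L₂ were a DCFL, so would be this intersection with a regular set, and a DPDA for it started from its configuration after reading cc would accept {aⁿbⁿ : n≥1} ∪ {aⁿb²ⁿ : n≥1}, which no deterministic PDA accepts (a DPDA for it would have a single run on aⁿb²ⁿ, accepting after the prefix aⁿbⁿ and accepting again after n more b's; an ordinary PDA that simulates it on a's and b's and, at any moment when it is accepting, may switch to reading only a fresh letter d while feeding each d to the simulation as a b, would accept aⁱbʲdᵏ (k≥1) exactly when both aⁱbʲ and aⁱbʲ⁺ᵏ are in the language, i.e. its language intersected with the regular set a*b*d⁺ would be exactly {aⁿbⁿdⁿ : n≥1} — impossible, since context-free languages are closed under intersection with regular sets and {aⁿbⁿdⁿ} is not context-free). Hence L₁L₂ is not a DCFL.

No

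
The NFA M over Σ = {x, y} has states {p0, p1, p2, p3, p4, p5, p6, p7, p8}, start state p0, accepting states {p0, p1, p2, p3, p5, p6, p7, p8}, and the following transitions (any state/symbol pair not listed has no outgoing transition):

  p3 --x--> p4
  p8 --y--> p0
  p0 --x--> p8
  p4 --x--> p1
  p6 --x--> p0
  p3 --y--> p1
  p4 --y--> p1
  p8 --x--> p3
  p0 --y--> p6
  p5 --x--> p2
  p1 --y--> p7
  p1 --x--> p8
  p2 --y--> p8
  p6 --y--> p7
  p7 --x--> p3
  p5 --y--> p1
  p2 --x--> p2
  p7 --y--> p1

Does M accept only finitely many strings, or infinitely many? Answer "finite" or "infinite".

State p0 is reachable from the start and can reach an accepting state, and it lies on the cycle p0 → p8 → p0.
Traversing that cycle any number of times yields accepted strings of unbounded length, so the language is infinite.

infinite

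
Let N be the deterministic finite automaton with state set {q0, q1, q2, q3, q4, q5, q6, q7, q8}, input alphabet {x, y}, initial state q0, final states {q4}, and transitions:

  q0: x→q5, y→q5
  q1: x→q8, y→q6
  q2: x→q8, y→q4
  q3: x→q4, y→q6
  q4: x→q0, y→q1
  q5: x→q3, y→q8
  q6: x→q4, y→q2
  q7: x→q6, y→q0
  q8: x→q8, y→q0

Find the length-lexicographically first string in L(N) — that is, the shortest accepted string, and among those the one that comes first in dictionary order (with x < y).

xxx

A breadth-first search from q0 reaches an accepting state first via the path q0 → q5 → q3 → q4 on input xxx.
No string of length < 3 is accepted (BFS exhausts all shorter strings without reaching an accepting state), and xxx is the lexicographically least accepting string of length 3.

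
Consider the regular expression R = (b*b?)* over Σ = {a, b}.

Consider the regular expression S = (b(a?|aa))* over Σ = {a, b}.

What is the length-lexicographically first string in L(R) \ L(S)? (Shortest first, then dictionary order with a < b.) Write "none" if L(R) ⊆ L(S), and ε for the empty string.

none

Converting the expression R to a DFA (subset construction, then merging equivalent states) gives the minimal DFA with states {r0, r1}, start state r0, accepting states {r0} and transitions r0: a→r1, b→r0; r1: a→r1, b→r1.
Converting the expression S to a DFA (subset construction, then merging equivalent states) gives the minimal DFA with states {s0, s1, s2, s3}, start state s0, accepting states {s0, s2, s3} and transitions s0: a→s1, b→s2; s1: a→s1, b→s1; s2: a→s3, b→s2; s3: a→s0, b→s2.
Exploring the product automaton R × S from the start pair (r0, s0), following both machines on each input symbol, reaches 6 state pairs: (r0, s0), (r1, s1), (r0, s2), (r1, s3), (r1, s0), (r1, s2).
R accepts in {r0} and S accepts in {s0, s2, s3}. The reachable pairs whose R-component is accepting are (r0, s0), (r0, s2); in each of them the S-component is accepting too, so the product for L(R) \ L(S) (R-component accepting, S-component rejecting) has no reachable accepting pair and the difference is empty.
So every string accepted by R is also accepted by S: L(R) \ L(S) = ∅ and there is no such string.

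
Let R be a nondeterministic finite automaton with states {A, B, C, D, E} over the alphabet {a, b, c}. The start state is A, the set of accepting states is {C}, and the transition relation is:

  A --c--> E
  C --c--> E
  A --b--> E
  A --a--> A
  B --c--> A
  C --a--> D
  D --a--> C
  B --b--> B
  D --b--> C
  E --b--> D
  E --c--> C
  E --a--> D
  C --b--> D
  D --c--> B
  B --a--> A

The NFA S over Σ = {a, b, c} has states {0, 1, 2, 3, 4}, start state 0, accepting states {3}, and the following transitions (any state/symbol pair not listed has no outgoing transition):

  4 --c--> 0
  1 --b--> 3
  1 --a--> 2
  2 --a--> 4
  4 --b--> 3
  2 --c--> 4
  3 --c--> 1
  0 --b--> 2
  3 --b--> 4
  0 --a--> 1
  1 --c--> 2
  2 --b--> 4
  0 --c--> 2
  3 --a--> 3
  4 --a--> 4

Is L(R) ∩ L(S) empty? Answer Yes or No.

No

The string bab is accepted by both R and S.
Hence L(R) ∩ L(S) ≠ ∅.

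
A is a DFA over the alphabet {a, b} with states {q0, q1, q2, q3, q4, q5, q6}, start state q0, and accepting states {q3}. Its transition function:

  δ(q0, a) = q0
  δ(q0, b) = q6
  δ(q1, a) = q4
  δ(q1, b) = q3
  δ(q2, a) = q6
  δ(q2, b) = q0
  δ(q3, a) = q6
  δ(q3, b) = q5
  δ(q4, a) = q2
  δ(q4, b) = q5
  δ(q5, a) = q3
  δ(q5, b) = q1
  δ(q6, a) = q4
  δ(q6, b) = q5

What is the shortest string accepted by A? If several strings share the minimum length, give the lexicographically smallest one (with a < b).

bba

A breadth-first search from q0 reaches an accepting state first via the path q0 → q6 → q5 → q3 on input bba.
No string of length < 3 is accepted (BFS exhausts all shorter strings without reaching an accepting state), and bba is the lexicographically least accepting string of length 3.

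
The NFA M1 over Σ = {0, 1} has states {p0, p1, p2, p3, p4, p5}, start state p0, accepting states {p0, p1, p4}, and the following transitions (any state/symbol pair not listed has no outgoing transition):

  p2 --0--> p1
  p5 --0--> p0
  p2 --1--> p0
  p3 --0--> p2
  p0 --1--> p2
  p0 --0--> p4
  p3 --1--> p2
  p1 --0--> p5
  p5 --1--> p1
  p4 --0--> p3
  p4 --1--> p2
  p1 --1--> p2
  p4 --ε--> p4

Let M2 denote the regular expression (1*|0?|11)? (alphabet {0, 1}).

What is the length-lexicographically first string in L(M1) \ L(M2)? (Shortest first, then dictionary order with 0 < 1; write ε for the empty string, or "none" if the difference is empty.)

The string 10 is accepted by M1 but not by M2.
No shorter string lies in the difference, and 10 is the lexicographically first length-2 string in L(M1) \ L(M2).

10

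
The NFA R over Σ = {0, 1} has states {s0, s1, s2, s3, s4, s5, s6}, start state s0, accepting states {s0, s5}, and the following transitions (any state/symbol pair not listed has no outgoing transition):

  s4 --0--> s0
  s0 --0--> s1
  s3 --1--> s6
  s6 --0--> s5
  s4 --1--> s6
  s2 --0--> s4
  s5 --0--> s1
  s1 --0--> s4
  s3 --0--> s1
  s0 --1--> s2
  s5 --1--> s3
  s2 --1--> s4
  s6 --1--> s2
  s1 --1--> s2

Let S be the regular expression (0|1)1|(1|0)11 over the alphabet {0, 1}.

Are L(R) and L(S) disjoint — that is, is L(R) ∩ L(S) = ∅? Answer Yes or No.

Yes

Converting the expression S to a DFA (subset construction, then merging equivalent states) gives the minimal DFA with states {r0, r1, r2, r3, r4}, start state r0, accepting states {r3, r4} and transitions r0: 0→r1, 1→r1; r1: 0→r2, 1→r3; r2: 0→r2, 1→r2; r3: 0→r2, 1→r4; r4: 0→r2, 1→r2.
Exploring the product automaton R × S from the start pair (s0, r0), following both machines on each input symbol, reaches 14 state pairs: (s0, r0), (s1, r1), (s2, r1), (s4, r2), (s2, r3), (s4, r3), (s0, r2), (s6, r2), (s4, r4), (s6, r4), (s1, r2), (s2, r2), (s5, r2), (s3, r2).
R accepts in {s0, s5} and S accepts in {r3, r4}; no reachable pair has both components accepting, so no string drives both machines to acceptance simultaneously and L(R) ∩ L(S) = ∅.
So no string is accepted by both, and the intersection is empty.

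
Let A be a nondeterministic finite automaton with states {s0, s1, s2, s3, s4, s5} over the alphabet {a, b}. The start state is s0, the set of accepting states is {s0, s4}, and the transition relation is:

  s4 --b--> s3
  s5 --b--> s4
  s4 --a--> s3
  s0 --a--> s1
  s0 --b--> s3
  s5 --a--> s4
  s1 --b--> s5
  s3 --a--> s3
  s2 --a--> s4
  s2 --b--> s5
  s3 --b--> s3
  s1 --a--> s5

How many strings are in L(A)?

The useful subgraph on states {s0, s1, s4, s5} is acyclic, so L(A) is finite; the longest accepting path visits 4 useful states, giving maximum string length 3.
Counting accepting paths from s0 by length: 1 of length 0, 4 of length 3. Total 5.

5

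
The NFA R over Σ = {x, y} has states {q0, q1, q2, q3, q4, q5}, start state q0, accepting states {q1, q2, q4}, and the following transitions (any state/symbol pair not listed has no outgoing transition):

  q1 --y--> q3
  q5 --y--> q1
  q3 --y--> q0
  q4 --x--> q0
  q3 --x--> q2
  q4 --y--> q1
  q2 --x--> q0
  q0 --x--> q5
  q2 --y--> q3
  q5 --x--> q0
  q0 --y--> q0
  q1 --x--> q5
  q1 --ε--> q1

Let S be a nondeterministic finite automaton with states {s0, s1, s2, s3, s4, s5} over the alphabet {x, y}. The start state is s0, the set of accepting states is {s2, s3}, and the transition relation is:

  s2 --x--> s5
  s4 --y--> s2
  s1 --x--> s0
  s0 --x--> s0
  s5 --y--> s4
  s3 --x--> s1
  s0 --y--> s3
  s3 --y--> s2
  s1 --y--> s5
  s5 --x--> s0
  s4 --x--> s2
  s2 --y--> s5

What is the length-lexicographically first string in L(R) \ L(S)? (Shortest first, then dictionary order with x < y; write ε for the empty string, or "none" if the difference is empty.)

yxy

The string yxy is accepted by R but not by S.
No shorter string lies in the difference, and yxy is the lexicographically first length-3 string in L(R) \ L(S).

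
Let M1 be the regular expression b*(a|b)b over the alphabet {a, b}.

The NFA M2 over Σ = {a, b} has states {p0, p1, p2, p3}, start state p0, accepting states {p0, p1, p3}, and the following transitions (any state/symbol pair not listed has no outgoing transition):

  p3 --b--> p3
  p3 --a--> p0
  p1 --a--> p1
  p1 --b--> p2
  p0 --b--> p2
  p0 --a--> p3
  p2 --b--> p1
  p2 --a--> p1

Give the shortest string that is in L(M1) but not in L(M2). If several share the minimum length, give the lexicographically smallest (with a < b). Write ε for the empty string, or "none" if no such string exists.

The string bab is accepted by M1 but not by M2.
No shorter string lies in the difference, and bab is the lexicographically first length-3 string in L(M1) \ L(M2).

bab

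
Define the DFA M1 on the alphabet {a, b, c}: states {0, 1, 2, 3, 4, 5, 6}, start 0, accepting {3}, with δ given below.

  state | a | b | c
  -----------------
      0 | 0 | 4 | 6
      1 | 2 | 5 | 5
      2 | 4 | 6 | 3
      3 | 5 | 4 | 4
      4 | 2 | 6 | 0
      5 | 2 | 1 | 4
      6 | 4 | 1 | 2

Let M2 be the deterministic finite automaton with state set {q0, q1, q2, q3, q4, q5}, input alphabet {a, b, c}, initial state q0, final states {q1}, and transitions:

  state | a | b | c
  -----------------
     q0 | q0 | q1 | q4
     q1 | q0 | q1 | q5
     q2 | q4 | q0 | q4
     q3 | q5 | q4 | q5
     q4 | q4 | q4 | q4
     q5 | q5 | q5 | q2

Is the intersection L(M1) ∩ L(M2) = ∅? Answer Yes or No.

Exploring the product automaton M1 × M2 from the start pair (0, q0), following both machines on each input symbol, reaches 28 state pairs: (0, q0), (4, q1), (6, q4), (2, q0), (6, q1), (0, q5), (4, q4), (1, q4), (2, q4), (4, q0), (3, q4), (1, q1), (2, q5), (4, q5), (6, q2), (0, q4), (5, q4), (5, q1), (5, q5), (6, q5), (3, q2), (0, q2), (1, q0), (1, q5), (4, q2), (2, q2), (5, q2), (6, q0).
M1 accepts in {3} and M2 accepts in {q1}; no reachable pair has both components accepting, so no string drives both machines to acceptance simultaneously and L(M1) ∩ L(M2) = ∅.
So no string is accepted by both, and the intersection is empty.

Yes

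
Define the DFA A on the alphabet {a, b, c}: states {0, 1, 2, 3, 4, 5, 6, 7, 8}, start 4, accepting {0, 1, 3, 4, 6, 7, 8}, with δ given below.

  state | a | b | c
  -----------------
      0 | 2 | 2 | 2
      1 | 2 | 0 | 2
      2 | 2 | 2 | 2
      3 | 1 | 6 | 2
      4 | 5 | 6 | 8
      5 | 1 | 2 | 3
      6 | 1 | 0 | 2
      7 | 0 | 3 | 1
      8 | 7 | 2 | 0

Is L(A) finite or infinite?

The useful states (reachable from 4 and able to reach an accepting state) are {0, 1, 3, 4, 5, 6, 7, 8}.
Restricted to these states the transition graph has no cycle, so every accepting path has bounded length and L is finite.

finite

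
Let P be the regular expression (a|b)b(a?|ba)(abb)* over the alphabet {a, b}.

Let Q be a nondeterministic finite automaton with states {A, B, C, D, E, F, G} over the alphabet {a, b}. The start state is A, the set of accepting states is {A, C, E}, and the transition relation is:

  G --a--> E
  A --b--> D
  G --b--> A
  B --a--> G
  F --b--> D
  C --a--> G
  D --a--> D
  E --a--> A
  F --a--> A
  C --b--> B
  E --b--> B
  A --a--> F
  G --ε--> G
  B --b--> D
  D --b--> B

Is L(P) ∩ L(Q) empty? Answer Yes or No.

Converting the expression P to a DFA (subset construction, then merging equivalent states) gives the minimal DFA with states {p0, p1, p2, p3, p4, p5, p6, p7, p8}, start state p0, accepting states {p3, p4, p8} and transitions p0: a→p1, b→p1; p1: a→p2, b→p3; p2: a→p2, b→p2; p3: a→p4, b→p5; p4: a→p6, b→p7; p5: a→p8, b→p2; p6: a→p2, b→p7; p7: a→p2, b→p8; p8: a→p6, b→p2.
Exploring the product automaton P × Q from the start pair (p0, A), following both machines on each input symbol, reaches 21 state pairs: (p0, A), (p1, F), (p1, D), (p2, A), (p3, D), (p2, D), (p3, B), (p2, F), (p4, D), (p5, B), (p2, B), (p4, G), (p5, D), (p6, D), (p7, B), (p8, G), (p2, G), (p6, E), (p7, A), (p8, D), (p2, E).
P accepts in {p3, p4, p8} and Q accepts in {A, C, E}; no reachable pair has both components accepting, so no string drives both machines to acceptance simultaneously and L(P) ∩ L(Q) = ∅.
So no string is accepted by both, and the intersection is empty.

Yes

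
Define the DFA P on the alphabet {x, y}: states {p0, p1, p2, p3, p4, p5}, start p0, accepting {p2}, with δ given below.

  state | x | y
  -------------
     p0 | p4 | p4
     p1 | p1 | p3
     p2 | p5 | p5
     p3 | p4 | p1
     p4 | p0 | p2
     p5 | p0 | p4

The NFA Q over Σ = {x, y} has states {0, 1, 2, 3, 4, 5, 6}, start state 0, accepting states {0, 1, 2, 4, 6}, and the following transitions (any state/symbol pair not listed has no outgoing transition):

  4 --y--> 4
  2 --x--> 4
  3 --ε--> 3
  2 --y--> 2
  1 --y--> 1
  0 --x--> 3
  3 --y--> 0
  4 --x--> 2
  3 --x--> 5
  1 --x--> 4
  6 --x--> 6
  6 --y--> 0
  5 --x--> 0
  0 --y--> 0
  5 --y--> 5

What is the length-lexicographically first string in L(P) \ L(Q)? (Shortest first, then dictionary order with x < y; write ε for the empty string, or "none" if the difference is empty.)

xxyy

The string xxyy is accepted by P but not by Q.
No shorter string lies in the difference, and xxyy is the lexicographically first length-4 string in L(P) \ L(Q).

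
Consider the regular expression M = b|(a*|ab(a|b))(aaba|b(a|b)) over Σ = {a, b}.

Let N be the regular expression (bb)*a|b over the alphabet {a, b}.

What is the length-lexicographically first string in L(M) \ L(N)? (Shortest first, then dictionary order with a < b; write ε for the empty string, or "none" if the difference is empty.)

ba

The string ba is accepted by M but not by N.
No shorter string lies in the difference, and ba is the lexicographically first length-2 string in L(M) \ L(N).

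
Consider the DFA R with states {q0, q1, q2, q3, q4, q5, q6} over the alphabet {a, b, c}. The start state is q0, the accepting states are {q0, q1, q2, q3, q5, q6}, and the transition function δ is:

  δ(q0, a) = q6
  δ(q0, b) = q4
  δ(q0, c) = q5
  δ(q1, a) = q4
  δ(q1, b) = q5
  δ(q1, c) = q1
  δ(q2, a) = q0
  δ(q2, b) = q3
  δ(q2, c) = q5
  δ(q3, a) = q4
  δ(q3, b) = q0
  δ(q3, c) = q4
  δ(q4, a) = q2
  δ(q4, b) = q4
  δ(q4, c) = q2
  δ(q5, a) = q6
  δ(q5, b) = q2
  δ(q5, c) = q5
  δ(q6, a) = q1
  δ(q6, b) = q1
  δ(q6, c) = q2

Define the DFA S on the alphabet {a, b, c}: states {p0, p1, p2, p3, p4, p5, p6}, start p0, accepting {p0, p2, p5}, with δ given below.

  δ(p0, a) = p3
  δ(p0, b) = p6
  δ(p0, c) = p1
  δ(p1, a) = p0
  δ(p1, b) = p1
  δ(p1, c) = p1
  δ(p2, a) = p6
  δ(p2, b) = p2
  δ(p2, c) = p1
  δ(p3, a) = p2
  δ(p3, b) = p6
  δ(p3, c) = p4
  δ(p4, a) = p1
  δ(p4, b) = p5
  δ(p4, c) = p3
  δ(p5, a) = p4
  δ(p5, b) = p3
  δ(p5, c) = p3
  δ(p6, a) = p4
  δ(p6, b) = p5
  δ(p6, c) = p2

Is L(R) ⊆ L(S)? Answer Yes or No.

The string a is in L(R) but not in L(S).
So L(R) ⊄ L(S).

No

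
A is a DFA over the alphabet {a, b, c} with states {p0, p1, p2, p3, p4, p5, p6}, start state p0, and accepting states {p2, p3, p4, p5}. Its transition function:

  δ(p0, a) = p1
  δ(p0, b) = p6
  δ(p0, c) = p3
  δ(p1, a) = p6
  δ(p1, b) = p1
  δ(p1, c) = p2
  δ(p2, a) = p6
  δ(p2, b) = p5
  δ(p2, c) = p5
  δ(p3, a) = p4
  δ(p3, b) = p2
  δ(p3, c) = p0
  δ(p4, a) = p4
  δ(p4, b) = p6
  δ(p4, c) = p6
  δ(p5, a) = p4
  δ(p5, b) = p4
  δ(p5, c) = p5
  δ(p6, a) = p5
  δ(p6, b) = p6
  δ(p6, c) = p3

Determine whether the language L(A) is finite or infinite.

State p1 is reachable from the start and can reach an accepting state, and it lies on the cycle p1 → p1.
Traversing that cycle any number of times yields accepted strings of unbounded length, so the language is infinite.

infinite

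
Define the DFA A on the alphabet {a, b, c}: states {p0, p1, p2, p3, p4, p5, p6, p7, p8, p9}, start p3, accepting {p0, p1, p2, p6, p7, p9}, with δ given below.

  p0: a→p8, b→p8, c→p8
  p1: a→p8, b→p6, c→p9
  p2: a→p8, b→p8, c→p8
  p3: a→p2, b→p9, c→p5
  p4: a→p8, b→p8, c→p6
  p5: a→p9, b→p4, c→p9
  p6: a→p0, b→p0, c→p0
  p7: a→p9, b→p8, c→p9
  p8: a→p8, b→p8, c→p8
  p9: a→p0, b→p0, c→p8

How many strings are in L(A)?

14

The useful subgraph on states {p0, p2, p3, p4, p5, p6, p9} is acyclic, so L(A) is finite; the longest accepting path visits 5 useful states, giving maximum string length 4.
Counting accepting paths from p3 by length: 2 of length 1, 4 of length 2, 5 of length 3, 3 of length 4. Total 14.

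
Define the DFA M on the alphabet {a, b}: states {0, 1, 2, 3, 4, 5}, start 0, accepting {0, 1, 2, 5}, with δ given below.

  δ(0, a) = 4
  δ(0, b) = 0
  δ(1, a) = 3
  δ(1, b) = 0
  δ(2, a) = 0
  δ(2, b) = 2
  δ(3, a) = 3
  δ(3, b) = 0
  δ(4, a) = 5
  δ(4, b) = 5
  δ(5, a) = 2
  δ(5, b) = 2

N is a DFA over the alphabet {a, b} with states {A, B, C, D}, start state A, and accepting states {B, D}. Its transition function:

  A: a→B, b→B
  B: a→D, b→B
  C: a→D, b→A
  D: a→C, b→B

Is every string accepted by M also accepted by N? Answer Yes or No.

The empty string ε is in L(M) but not in L(N).
So L(M) ⊄ L(N).

No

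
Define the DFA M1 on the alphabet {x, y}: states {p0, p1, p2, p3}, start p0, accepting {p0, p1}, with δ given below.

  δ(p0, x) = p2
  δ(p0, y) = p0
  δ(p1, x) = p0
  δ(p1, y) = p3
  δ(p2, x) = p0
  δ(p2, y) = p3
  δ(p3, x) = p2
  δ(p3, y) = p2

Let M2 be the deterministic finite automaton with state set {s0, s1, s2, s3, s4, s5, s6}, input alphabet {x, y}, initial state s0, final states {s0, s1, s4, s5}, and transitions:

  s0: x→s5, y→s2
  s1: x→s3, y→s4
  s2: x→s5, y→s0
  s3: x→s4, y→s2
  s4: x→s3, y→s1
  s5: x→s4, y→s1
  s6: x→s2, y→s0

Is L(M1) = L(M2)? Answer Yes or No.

The string y is accepted by M1 but rejected by M2.
So L(M1) ≠ L(M2).

No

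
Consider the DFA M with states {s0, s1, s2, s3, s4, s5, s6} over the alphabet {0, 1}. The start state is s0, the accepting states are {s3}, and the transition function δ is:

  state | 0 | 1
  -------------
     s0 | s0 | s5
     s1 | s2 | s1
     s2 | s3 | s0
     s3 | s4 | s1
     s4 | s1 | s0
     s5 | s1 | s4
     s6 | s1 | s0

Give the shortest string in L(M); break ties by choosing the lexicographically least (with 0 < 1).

A breadth-first search from s0 reaches an accepting state first via the path s0 → s5 → s1 → s2 → s3 on input 1000.
No string of length < 4 is accepted (BFS exhausts all shorter strings without reaching an accepting state), and 1000 is the lexicographically least accepting string of length 4.

1000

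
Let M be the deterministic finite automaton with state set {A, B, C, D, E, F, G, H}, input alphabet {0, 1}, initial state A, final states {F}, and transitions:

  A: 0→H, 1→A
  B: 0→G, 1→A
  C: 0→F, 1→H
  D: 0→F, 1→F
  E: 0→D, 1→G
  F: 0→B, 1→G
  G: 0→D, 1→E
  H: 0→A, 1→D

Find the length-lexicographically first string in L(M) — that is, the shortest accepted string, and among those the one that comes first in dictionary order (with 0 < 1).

010

A breadth-first search from A reaches an accepting state first via the path A → H → D → F on input 010.
No string of length < 3 is accepted (BFS exhausts all shorter strings without reaching an accepting state), and 010 is the lexicographically least accepting string of length 3.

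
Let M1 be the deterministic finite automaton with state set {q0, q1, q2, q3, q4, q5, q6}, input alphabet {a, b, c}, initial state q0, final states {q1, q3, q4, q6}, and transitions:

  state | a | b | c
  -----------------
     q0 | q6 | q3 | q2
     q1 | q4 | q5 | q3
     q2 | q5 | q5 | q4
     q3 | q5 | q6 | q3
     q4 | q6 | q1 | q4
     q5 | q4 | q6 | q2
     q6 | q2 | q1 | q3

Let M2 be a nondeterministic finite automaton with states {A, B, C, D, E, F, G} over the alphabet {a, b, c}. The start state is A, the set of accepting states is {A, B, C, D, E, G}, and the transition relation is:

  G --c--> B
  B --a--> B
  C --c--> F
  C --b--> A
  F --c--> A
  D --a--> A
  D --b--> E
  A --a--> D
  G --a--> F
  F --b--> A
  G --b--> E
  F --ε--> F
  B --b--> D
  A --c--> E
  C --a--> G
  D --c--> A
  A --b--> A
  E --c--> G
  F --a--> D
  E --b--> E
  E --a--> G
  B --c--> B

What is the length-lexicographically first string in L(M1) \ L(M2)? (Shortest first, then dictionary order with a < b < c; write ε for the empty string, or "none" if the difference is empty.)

caa

The string caa is accepted by M1 but not by M2.
No shorter string lies in the difference, and caa is the lexicographically first length-3 string in L(M1) \ L(M2).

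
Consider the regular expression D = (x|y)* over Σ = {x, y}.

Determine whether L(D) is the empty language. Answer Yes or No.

The empty string ε matches the expression, so it belongs to L(D).
Since L(D) contains at least one string, it is not empty.

No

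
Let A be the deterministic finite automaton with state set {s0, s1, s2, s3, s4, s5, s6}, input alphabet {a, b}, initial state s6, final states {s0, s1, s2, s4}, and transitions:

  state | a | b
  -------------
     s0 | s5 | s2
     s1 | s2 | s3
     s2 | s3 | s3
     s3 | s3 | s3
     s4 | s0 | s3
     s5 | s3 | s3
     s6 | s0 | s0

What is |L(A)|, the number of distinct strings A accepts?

4

The useful subgraph on states {s0, s2, s6} is acyclic, so L(A) is finite; the longest accepting path visits 3 useful states, giving maximum string length 2.
Counting accepting paths from s6 by length: 2 of length 1, 2 of length 2. Total 4.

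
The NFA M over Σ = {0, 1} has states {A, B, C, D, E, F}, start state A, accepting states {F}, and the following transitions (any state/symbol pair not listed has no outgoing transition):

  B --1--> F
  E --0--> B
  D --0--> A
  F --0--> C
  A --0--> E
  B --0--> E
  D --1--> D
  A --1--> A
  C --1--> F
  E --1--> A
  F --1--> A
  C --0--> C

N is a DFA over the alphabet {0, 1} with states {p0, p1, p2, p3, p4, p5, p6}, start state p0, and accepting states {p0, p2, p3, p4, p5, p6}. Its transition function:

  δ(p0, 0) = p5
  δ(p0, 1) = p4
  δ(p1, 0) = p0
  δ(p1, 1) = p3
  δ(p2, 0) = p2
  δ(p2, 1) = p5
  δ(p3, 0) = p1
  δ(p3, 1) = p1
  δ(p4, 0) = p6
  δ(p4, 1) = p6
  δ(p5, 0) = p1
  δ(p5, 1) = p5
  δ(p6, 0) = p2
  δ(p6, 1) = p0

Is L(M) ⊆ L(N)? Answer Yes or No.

Yes

Exploring the product automaton M × N from the start pair (A, p0), following both machines on each input symbol, reaches 24 state pairs: (A, p0), (E, p5), (A, p4), (B, p1), (A, p5), (E, p6), (A, p6), (E, p0), (F, p3), (E, p1), (B, p2), (E, p2), (B, p5), (C, p1), (A, p1), (B, p0), (A, p3), (F, p5), (C, p0), (F, p4), (C, p5), (C, p6), (C, p2), (F, p0).
M accepts in {F} and N accepts in {p0, p2, p3, p4, p5, p6}. The reachable pairs whose M-component is accepting are (F, p3), (F, p5), (F, p4), (F, p0); in each of them the N-component is accepting too, so the product for L(M) \ L(N) (M-component accepting, N-component rejecting) has no reachable accepting pair and the difference is empty.
Hence every string in L(M) is also in L(N).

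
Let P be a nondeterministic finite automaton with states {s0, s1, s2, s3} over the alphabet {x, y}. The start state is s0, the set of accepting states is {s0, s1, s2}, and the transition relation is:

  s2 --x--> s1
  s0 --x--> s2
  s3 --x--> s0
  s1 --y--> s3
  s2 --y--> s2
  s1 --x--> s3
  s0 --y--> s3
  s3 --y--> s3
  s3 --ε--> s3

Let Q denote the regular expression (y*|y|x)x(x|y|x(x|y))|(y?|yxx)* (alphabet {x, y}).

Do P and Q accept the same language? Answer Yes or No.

No

The string x is accepted by P but rejected by Q.
So L(P) ≠ L(Q).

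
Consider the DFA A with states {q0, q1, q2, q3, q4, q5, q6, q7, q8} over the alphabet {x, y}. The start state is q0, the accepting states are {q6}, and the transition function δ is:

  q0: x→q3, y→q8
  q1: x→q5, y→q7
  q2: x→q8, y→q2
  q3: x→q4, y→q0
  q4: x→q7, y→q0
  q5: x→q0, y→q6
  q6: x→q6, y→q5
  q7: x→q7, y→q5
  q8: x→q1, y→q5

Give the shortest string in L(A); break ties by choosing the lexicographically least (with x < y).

A breadth-first search from q0 reaches an accepting state first via the path q0 → q8 → q5 → q6 on input yyy.
No string of length < 3 is accepted (BFS exhausts all shorter strings without reaching an accepting state), and yyy is the lexicographically least accepting string of length 3.

yyy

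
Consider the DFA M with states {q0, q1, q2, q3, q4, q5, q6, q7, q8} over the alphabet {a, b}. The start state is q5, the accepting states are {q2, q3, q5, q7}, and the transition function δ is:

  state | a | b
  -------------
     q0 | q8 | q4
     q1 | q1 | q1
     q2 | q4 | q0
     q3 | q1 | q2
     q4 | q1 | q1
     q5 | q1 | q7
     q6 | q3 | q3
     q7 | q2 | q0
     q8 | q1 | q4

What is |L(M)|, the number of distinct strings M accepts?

The useful subgraph on states {q2, q5, q7} is acyclic, so L(M) is finite; the longest accepting path visits 3 useful states, giving maximum string length 2.
Counting accepting paths from q5 by length: 1 of length 0, 1 of length 1, 1 of length 2. Total 3.

3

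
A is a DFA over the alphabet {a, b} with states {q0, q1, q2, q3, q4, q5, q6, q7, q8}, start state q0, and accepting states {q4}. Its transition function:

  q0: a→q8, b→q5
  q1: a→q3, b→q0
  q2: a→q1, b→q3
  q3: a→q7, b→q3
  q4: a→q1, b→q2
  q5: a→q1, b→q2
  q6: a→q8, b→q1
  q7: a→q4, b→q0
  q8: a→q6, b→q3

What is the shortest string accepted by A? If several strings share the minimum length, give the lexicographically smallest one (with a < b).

A breadth-first search from q0 reaches an accepting state first via the path q0 → q8 → q3 → q7 → q4 on input abaa.
No string of length < 4 is accepted (BFS exhausts all shorter strings without reaching an accepting state), and abaa is the lexicographically least accepting string of length 4.

abaa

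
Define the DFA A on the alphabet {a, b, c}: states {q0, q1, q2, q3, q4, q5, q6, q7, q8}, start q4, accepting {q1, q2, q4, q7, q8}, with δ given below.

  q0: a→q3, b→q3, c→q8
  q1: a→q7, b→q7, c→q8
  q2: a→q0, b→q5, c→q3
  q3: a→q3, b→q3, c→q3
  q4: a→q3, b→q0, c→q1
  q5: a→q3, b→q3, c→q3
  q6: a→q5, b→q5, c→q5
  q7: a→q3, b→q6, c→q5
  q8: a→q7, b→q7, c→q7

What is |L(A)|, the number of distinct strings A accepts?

12

The useful subgraph on states {q0, q1, q4, q7, q8} is acyclic, so L(A) is finite; the longest accepting path visits 4 useful states, giving maximum string length 3.
Counting accepting paths from q4 by length: 1 of length 0, 1 of length 1, 4 of length 2, 6 of length 3. Total 12.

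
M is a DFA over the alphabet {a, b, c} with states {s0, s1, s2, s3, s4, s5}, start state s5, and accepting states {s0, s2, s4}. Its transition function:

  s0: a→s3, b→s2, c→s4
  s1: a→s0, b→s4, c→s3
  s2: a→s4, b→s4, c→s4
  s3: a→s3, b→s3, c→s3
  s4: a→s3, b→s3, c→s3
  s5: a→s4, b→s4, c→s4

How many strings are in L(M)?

The useful subgraph on states {s4, s5} is acyclic, so L(M) is finite; the longest accepting path visits 2 useful states, giving maximum string length 1.
Counting accepting paths from s5 by length: 3 of length 1. Total 3.

3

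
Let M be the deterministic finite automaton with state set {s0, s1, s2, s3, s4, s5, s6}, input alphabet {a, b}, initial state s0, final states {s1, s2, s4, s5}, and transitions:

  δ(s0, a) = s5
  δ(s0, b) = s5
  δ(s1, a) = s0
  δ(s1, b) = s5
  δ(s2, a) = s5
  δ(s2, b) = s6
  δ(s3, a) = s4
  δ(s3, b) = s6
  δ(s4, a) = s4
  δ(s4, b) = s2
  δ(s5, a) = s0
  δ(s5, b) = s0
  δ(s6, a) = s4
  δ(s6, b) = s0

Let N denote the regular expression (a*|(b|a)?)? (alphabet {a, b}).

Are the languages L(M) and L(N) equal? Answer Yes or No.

No

The string aab is accepted by M but rejected by N.
So L(M) ≠ L(N).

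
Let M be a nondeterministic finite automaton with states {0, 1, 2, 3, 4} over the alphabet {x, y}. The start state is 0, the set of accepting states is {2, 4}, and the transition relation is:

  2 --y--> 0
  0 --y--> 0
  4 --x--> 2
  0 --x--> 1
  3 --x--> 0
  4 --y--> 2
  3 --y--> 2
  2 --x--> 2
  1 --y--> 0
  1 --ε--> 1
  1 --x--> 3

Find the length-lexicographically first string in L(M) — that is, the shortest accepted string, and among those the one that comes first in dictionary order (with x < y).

A breadth-first search from 0 reaches an accepting state first via the path 0 → 1 → 3 → 2 on input xxy.
No string of length < 3 is accepted (BFS exhausts all shorter strings without reaching an accepting state), and xxy is the lexicographically least accepting string of length 3.

xxy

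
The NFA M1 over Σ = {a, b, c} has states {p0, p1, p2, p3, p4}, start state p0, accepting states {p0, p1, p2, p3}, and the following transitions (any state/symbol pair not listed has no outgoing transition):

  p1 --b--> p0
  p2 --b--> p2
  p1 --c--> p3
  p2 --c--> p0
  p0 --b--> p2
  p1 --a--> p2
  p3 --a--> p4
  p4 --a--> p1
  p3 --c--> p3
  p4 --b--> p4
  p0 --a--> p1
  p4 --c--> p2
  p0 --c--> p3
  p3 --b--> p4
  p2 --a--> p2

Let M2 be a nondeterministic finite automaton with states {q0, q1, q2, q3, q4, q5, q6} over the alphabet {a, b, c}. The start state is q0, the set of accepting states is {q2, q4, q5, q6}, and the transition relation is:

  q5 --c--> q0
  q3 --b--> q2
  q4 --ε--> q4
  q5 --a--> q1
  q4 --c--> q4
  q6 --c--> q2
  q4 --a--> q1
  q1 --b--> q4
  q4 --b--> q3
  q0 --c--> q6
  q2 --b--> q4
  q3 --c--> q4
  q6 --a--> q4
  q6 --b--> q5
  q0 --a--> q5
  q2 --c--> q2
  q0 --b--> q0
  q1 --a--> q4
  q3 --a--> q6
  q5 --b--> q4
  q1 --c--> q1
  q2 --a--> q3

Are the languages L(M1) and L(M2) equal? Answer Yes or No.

No

The empty string ε is accepted by M1 but rejected by M2.
So L(M1) ≠ L(M2).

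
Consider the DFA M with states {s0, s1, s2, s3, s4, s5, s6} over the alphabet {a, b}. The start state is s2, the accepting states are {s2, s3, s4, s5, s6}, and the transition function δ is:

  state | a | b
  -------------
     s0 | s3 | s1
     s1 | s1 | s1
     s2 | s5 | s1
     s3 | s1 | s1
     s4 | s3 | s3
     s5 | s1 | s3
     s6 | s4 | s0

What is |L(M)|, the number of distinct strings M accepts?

The useful subgraph on states {s2, s3, s5} is acyclic, so L(M) is finite; the longest accepting path visits 3 useful states, giving maximum string length 2.
Counting accepting paths from s2 by length: 1 of length 0, 1 of length 1, 1 of length 2. Total 3.

3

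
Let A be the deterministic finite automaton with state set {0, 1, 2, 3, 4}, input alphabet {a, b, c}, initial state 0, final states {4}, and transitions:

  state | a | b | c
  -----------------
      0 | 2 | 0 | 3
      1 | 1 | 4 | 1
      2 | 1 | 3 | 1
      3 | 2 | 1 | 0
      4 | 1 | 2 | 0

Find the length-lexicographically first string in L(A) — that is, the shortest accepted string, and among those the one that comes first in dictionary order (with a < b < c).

A breadth-first search from 0 reaches an accepting state first via the path 0 → 2 → 1 → 4 on input aab.
No string of length < 3 is accepted (BFS exhausts all shorter strings without reaching an accepting state), and aab is the lexicographically least accepting string of length 3.

aab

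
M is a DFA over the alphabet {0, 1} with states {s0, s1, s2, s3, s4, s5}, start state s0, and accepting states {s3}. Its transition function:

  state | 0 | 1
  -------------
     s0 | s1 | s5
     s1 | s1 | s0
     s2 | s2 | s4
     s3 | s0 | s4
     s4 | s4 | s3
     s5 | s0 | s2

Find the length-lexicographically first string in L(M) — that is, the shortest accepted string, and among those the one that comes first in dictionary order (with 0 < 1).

1111

A breadth-first search from s0 reaches an accepting state first via the path s0 → s5 → s2 → s4 → s3 on input 1111.
No string of length < 4 is accepted (BFS exhausts all shorter strings without reaching an accepting state), and 1111 is the lexicographically least accepting string of length 4.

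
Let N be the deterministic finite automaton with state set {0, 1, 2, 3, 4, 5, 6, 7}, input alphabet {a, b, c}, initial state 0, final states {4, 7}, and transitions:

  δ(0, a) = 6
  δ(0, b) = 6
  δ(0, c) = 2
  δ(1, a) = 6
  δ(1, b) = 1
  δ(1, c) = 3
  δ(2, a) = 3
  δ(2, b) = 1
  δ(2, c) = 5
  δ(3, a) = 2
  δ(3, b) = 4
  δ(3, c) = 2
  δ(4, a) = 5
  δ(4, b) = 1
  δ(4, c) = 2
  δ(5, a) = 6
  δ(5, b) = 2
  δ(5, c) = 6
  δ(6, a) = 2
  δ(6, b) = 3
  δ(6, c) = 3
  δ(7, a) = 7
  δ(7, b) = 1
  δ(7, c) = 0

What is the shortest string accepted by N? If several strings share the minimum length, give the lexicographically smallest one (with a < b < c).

abb

A breadth-first search from 0 reaches an accepting state first via the path 0 → 6 → 3 → 4 on input abb.
No string of length < 3 is accepted (BFS exhausts all shorter strings without reaching an accepting state), and abb is the lexicographically least accepting string of length 3.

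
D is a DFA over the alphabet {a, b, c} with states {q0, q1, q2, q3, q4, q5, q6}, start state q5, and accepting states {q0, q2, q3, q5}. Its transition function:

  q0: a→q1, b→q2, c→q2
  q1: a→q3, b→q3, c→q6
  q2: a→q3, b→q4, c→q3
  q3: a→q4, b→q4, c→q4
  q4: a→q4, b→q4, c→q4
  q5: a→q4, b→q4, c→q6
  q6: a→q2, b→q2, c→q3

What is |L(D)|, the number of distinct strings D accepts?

8

The useful subgraph on states {q2, q3, q5, q6} is acyclic, so L(D) is finite; the longest accepting path visits 4 useful states, giving maximum string length 3.
Counting accepting paths from q5 by length: 1 of length 0, 3 of length 2, 4 of length 3. Total 8.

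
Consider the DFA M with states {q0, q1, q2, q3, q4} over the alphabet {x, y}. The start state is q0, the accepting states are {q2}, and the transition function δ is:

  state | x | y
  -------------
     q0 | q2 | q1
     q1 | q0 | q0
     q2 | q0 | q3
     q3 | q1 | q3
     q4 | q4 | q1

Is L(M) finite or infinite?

infinite

State q0 is reachable from the start and can reach an accepting state, and it lies on the cycle q0 → q1 → q0.
Traversing that cycle any number of times yields accepted strings of unbounded length, so the language is infinite.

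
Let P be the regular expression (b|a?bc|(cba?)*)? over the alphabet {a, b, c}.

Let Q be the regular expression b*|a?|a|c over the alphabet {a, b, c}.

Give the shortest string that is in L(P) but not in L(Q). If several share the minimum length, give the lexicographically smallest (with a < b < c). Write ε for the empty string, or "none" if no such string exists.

bc

The string bc is accepted by P but not by Q.
No shorter string lies in the difference, and bc is the lexicographically first length-2 string in L(P) \ L(Q).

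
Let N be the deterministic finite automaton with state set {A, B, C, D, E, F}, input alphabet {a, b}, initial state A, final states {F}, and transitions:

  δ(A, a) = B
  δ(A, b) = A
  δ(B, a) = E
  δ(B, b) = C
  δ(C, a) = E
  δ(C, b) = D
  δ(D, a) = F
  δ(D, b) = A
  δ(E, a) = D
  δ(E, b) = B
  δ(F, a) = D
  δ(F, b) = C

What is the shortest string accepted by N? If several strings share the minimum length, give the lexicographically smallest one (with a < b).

aaaa

A breadth-first search from A reaches an accepting state first via the path A → B → E → D → F on input aaaa.
No string of length < 4 is accepted (BFS exhausts all shorter strings without reaching an accepting state), and aaaa is the lexicographically least accepting string of length 4.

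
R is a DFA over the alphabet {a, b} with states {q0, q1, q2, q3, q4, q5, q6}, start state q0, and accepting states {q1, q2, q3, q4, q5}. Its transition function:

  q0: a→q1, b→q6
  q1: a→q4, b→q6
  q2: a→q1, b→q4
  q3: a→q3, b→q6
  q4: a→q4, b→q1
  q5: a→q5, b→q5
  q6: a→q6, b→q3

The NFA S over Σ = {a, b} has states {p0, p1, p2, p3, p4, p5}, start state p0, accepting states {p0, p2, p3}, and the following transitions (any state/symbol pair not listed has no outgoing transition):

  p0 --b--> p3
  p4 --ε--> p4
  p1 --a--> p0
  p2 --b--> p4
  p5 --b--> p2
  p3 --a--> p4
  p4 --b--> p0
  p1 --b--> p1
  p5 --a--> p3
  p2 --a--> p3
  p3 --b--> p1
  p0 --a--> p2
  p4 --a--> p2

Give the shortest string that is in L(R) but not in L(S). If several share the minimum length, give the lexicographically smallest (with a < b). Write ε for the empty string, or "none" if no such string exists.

bb

The string bb is accepted by R but not by S.
No shorter string lies in the difference, and bb is the lexicographically first length-2 string in L(R) \ L(S).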